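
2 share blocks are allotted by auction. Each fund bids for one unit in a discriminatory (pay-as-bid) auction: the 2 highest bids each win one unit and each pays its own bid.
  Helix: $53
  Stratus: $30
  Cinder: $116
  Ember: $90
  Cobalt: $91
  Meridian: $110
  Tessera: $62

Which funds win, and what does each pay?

Ordering the bids: 116 (Cinder), 110 (Meridian), 91 (Cobalt), 90 (Ember), …
Top 2: Cinder, Meridian.
Each winner pays its own bid: Cinder $116, Meridian $110.

Cinder $116, Meridian $110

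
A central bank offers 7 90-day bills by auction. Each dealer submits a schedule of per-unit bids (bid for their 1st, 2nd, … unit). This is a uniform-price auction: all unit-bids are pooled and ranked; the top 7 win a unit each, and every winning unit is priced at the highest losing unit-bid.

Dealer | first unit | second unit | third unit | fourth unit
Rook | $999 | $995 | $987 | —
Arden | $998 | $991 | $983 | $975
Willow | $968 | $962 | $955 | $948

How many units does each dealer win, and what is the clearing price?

Arden 4, Rook 3; clearing price $968

All unit-bids, highest first — top 7: 999 (Rook-1), 998 (Arden-1), 995 (Rook-2), 991 (Arden-2), 987 (Rook-3), 983 (Arden-3), 975 (Arden-4)
The (k+1)-th unit-bid is $968.
Allocation: Arden 4, Rook 3.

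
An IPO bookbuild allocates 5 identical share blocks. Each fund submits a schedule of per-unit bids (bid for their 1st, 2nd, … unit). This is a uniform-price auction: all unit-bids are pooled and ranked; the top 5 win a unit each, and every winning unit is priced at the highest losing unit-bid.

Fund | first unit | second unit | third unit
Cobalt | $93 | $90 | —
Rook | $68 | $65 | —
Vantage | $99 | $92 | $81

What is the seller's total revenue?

Pooled unit-bids ranked (top 5): 99 (Vantage-1), 93 (Cobalt-1), 92 (Vantage-2), 90 (Cobalt-2), 81 (Vantage-3)
The (k+1)-th unit-bid is $68.
Allocation: Cobalt 2, Vantage 3. Every unit priced at $68.
Revenue = 5 × 68 = $340.

Total revenue: $340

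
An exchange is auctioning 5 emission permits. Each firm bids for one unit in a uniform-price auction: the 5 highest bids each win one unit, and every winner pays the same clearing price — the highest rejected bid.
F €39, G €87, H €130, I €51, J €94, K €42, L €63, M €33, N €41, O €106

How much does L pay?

L pays €51

Bids ranked high→low: 130 (H), 106 (O), 94 (J), 87 (G), 63 (L), 51 (I), 42 (K), …
Winners (5 units): H, O, J, G, L.
Highest unsuccessful bid: €51 → clearing price.
L wins → pays €51.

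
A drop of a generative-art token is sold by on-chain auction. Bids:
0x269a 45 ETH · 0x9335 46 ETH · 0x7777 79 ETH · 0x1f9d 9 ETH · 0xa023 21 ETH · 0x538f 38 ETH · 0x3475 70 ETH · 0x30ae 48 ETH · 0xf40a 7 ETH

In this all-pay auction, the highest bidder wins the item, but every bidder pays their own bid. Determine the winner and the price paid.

0x7777 pays 79 ETH

Sorting bids: 79 (0x7777) > 70 (0x3475) > 48 (0x30ae) > 46 (0x9335) > 45 (0x269a) > 38 (0x538f) > …
0x7777 wins with the top bid; all bids are sunk regardless.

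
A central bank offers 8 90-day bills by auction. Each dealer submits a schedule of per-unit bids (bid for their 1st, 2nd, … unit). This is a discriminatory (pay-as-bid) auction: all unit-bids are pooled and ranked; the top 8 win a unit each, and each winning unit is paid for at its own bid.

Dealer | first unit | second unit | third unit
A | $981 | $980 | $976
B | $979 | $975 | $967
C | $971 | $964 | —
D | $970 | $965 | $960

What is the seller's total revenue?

Total revenue: $7,799

All unit-bids, highest first — top 8: 981 (A-1), 980 (A-2), 979 (B-1), 976 (A-3), 975 (B-2), 971 (C-1), 970 (D-1), 967 (B-3)
Next rejected bid: $965 (not a price — pay-as-bid).
Each winning unit pays its own bid.
Revenue = 981 + 980 + 979 + 976 + 975 + 971 + 970 + 967 = $7,799.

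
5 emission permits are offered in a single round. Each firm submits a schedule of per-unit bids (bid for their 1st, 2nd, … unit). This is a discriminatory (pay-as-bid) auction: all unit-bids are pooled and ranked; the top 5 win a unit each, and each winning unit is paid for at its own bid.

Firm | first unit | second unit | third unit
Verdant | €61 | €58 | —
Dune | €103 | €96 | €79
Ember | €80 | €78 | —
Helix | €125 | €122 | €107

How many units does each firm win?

All unit-bids, highest first — top 5: 125 (Helix-1), 122 (Helix-2), 107 (Helix-3), 103 (Dune-1), 96 (Dune-2)
Next rejected bid: €80 (not a price — pay-as-bid).
Allocation: Dune 2, Helix 3.

Dune 2, Helix 3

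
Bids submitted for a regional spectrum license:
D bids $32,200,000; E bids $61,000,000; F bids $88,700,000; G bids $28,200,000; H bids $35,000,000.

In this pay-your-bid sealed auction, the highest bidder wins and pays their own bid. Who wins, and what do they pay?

F pays $88,700,000

Rule: the highest bidder wins and pays their own bid.
Bids ranked: 88,700,000 (F) > 61,000,000 (E) > 35,000,000 (H) > 32,200,000 (D) > 28,200,000 (G)
F has the highest bid and pays exactly that: $88,700,000.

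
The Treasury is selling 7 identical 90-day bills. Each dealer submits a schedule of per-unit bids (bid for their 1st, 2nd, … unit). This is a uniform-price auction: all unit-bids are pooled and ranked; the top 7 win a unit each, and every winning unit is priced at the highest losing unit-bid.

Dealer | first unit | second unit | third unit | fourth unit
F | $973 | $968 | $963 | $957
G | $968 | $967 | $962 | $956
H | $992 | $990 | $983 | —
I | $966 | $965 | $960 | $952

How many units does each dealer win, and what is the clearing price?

F 2, G 2, H 3; clearing price $966

All unit-bids, highest first — top 7: 992 (H-1), 990 (H-2), 983 (H-3), 973 (F-1), 968 (F-2), 968 (G-1), 967 (G-2)
Highest rejected unit-bid = $966.
Allocation: F 2, G 2, H 3.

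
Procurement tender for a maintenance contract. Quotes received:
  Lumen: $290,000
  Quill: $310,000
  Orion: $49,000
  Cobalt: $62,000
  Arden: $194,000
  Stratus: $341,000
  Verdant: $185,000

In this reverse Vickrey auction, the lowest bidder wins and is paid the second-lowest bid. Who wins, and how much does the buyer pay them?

Bids ranked: 49,000 (Orion) < 62,000 (Cobalt) < 185,000 (Verdant) < 194,000 (Arden) < 290,000 (Lumen) < 310,000 (Quill) < …
Second-price: Orion is paid Cobalt's bid of $62,000.

Orion is paid $62,000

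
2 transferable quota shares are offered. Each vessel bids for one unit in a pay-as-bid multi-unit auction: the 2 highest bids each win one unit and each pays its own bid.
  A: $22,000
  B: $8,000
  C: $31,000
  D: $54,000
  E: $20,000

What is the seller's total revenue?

Total revenue: $85,000

Bids ranked high→low: 54,000 (D), 31,000 (C), 22,000 (A), 20,000 (E), …
Winners (2 units): D, C.
Total revenue = 54,000 + 31,000 = $85,000.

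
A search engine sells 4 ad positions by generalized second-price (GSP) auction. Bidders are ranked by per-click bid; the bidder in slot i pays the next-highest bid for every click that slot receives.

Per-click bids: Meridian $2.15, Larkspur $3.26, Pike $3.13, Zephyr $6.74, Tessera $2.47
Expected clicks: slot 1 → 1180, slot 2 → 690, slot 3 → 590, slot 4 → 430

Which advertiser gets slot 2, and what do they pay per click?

Larkspur; $3.13 per click

Sorting advertisers: $6.74 (Zephyr) > $3.26 (Larkspur) > $3.13 (Pike) > $2.47 (Tessera) > $2.15 (Meridian)
Slot 2 goes to the second-ranked bidder, Larkspur, who pays the next bid down: $3.13/click.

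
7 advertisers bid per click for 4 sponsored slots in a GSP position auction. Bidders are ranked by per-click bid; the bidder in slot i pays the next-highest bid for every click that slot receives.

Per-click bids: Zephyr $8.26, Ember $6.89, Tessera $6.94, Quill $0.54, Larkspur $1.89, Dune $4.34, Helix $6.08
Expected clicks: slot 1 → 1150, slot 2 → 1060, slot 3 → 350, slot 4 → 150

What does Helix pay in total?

Helix pays $651.00

Per-click bids in order: $8.26 (Zephyr) > $6.94 (Tessera) > $6.89 (Ember) > $6.08 (Helix) > $4.34 (Dune) > …
Helix holds slot 4 → pays next bid $4.34 × 150 clicks = $651.00.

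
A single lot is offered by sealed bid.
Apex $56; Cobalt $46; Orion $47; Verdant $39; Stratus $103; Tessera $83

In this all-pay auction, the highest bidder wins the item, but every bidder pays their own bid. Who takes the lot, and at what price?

Stratus pays $103

Bids in order: 103 (Stratus) > 83 (Tessera) > 56 (Apex) > 47 (Orion) > 46 (Cobalt) > 39 (Verdant)
Stratus wins with the top bid; all bids are sunk regardless.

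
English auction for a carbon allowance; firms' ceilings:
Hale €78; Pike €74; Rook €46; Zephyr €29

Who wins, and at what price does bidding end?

Hale wins at €74

Limits ranked: 78 (Hale) > 74 (Pike) > 46 (Rook) > 29 (Zephyr)
Pike is the last rival to drop out, at €74; Hale remains and wins at that price.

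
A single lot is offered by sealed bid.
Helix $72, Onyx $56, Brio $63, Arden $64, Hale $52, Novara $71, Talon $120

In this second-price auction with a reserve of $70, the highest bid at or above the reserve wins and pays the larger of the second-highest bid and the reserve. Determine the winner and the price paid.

Talon pays $72

Second-price auction with a reserve of $70: the highest bid at or above the reserve wins and pays the larger of the second-highest bid and the reserve.
Bids ranked: 120 (Talon) > 72 (Helix) > 71 (Novara) > 64 (Arden) > 63 (Brio) > 56 (Onyx) > …
Talon has the top bid at or above the reserve ($120).
Second-highest bid $72 exceeds the reserve $70 → payment $72.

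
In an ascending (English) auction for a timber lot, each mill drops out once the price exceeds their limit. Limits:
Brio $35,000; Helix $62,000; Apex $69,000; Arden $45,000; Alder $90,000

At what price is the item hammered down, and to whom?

Alder wins at $69,000

Open ascending-bid auction: the price rises until one bidder remains; the winner pays the price at which the last rival dropped out.
Limits ranked: 90,000 (Alder) > 69,000 (Apex) > 62,000 (Helix) > 45,000 (Arden) > 35,000 (Brio)
Apex is the last rival to drop out, at $69,000; Alder remains and wins at that price.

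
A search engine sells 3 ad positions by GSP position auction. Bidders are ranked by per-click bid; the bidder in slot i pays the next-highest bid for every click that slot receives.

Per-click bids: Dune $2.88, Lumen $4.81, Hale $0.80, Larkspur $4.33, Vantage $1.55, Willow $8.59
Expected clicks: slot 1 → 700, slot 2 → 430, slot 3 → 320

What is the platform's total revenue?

Total revenue: $6150.50

Ranked by bid: $8.59 (Willow) > $4.81 (Lumen) > $4.33 (Larkspur) > $2.88 (Dune) > …
Slot 1: Willow pays $4.81 × 700 = $3367.00
Slot 2: Lumen pays $4.33 × 430 = $1861.90
Slot 3: Larkspur pays $2.88 × 320 = $921.60
Total = $6150.50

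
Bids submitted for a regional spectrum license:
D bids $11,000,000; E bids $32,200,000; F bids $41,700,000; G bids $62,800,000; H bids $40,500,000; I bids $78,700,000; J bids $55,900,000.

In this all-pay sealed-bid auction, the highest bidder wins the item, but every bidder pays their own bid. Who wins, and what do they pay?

Rule: the highest bidder wins the item, but every bidder pays their own bid.
Bids ranked: 78,700,000 (I) > 62,800,000 (G) > 55,900,000 (J) > 41,700,000 (F) > 40,500,000 (H) > 32,200,000 (E) > …
I is highest and takes the item; every bidder forfeits their bid.

I pays $78,700,000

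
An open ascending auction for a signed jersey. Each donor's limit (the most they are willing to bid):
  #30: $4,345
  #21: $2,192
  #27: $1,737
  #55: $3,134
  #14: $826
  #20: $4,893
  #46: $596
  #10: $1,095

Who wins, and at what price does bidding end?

Limits in order: 4,893 (#20) > 4,345 (#30) > 3,134 (#55) > 2,192 (#21) > 1,737 (#27) > 1,095 (#10) > …
#30 is the last rival to drop out, at $4,345; #20 remains and wins at that price.

#20 wins at $4,345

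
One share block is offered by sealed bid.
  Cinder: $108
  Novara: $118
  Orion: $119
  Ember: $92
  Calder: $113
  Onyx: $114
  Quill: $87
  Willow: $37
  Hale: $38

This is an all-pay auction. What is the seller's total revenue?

Bids in order: 119 (Orion) > 118 (Novara) > 114 (Onyx) > 113 (Calder) > 108 (Cinder) > 92 (Ember) > …
Every bidder forfeits their bid regardless of winning.
Revenue = 108 + 118 + 119 + 92 + 113 + 114 + 87 + 37 + 38 = $826.

Total revenue: $826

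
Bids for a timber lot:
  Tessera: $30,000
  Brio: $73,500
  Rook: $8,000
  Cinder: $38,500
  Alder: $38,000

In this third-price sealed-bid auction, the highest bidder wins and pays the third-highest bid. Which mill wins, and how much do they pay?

Sorting bids: 73,500 (Brio) > 38,500 (Cinder) > 38,000 (Alder) > 30,000 (Tessera) > 8,000 (Rook)
Brio is highest; pays the third-highest bid, $38,000.

Brio pays $38,000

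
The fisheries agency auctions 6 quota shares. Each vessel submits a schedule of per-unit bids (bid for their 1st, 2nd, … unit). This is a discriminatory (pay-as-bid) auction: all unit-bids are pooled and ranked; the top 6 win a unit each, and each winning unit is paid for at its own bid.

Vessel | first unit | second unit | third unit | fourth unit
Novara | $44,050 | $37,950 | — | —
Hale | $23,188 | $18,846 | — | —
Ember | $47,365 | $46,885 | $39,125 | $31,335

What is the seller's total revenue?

Merging the schedules and taking the best 6: 47,365 (Ember-1), 46,885 (Ember-2), 44,050 (Novara-1), 39,125 (Ember-3), 37,950 (Novara-2), 31,335 (Ember-4)
Next rejected bid: $23,188 (not a price — pay-as-bid).
Each winning unit pays its own bid.
Revenue = 47,365 + 46,885 + 44,050 + 39,125 + 37,950 + 31,335 = $246,710.

Total revenue: $246,710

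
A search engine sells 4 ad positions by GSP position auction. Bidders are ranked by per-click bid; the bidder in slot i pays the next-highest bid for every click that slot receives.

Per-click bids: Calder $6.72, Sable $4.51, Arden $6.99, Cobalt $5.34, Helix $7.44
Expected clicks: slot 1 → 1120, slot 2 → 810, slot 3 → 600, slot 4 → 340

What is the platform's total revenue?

Ranked by bid: $7.44 (Helix) > $6.99 (Arden) > $6.72 (Calder) > $5.34 (Cobalt) > $4.51 (Sable)
Slot 1: Helix pays $6.99 × 1120 = $7828.80
Slot 2: Arden pays $6.72 × 810 = $5443.20
Slot 3: Calder pays $5.34 × 600 = $3204.00
Slot 4: Cobalt pays $4.51 × 340 = $1533.40
Total = $18009.40

Total revenue: $18009.40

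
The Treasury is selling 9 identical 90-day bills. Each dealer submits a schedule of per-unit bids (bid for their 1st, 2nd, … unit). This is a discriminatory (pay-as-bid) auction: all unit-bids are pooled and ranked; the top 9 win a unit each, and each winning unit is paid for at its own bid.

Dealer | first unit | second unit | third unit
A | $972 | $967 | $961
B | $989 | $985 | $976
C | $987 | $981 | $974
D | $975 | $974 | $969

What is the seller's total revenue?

Total revenue: $8,813

Merging the schedules and taking the best 9: 989 (B-1), 987 (C-1), 985 (B-2), 981 (C-2), 976 (B-3), 975 (D-1), 974 (C-3), 974 (D-2), 972 (A-1)
Next rejected bid: $969 (not a price — pay-as-bid).
Each winning unit pays its own bid.
Revenue = 989 + 987 + 985 + 981 + 976 + 975 + 974 + 974 + 972 = $8,813.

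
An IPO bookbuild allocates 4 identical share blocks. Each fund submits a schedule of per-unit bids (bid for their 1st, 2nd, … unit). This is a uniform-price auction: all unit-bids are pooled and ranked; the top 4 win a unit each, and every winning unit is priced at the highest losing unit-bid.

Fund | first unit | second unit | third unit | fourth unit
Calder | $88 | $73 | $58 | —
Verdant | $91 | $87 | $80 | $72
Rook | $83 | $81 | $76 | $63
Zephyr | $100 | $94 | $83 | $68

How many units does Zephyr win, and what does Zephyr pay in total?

Zephyr: 2 units, pays $174

All unit-bids, highest first — top 4: 100 (Zephyr-1), 94 (Zephyr-2), 91 (Verdant-1), 88 (Calder-1)
Highest rejected unit-bid = $87.
Zephyr wins 2 unit(s) at $87 each.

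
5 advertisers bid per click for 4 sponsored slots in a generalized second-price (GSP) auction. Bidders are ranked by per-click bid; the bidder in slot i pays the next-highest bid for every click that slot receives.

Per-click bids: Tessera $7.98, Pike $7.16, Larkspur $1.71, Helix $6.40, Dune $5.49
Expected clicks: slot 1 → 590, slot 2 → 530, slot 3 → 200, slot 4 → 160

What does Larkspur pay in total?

Ranked by bid: $7.98 (Tessera) > $7.16 (Pike) > $6.40 (Helix) > $5.49 (Dune) > $1.71 (Larkspur)
Larkspur ranks below slot 4 → no slot, pays nothing.

Larkspur pays $0.00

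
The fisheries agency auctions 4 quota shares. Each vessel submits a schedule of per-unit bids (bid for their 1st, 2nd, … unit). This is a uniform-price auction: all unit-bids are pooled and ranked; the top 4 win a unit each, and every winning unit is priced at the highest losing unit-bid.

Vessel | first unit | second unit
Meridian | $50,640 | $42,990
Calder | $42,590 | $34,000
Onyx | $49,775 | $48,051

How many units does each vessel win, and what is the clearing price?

All unit-bids, highest first — top 4: 50,640 (Meridian-1), 49,775 (Onyx-1), 48,051 (Onyx-2), 42,990 (Meridian-2)
Highest rejected unit-bid = $42,590.
Allocation: Meridian 2, Onyx 2.

Meridian 2, Onyx 2; clearing price $42,590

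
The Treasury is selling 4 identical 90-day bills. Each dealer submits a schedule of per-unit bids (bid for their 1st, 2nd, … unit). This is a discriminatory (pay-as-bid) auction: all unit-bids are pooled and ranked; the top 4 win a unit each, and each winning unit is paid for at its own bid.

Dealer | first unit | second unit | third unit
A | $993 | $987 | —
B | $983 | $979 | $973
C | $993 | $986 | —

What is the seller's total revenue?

Total revenue: $3,959

All unit-bids, highest first — top 4: 993 (A-1), 993 (C-1), 987 (A-2), 986 (C-2)
Next rejected bid: $983 (not a price — pay-as-bid).
Each winning unit pays its own bid.
Revenue = 993 + 993 + 987 + 986 = $3,959.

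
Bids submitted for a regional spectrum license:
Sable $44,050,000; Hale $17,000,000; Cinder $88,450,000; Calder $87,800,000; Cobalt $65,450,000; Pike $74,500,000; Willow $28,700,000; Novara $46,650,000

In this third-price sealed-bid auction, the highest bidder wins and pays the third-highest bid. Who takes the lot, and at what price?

Bids ranked: 88,450,000 (Cinder) > 87,800,000 (Calder) > 74,500,000 (Pike) > 65,450,000 (Cobalt) > 46,650,000 (Novara) > 44,050,000 (Sable) > …
Cinder wins; payment is bid #3 in the ranking = $74,500,000.

Cinder pays $74,500,000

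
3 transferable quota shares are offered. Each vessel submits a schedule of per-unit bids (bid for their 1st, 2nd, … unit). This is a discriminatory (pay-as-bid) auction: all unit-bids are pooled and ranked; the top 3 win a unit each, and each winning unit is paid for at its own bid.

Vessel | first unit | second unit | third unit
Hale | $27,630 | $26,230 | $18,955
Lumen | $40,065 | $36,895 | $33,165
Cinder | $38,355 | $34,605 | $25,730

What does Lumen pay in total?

Pooled unit-bids ranked (top 3): 40,065 (Lumen-1), 38,355 (Cinder-1), 36,895 (Lumen-2)
Next rejected bid: $34,605 (not a price — pay-as-bid).
Lumen's winning unit-bids: 40,065 + 36,895 = $76,960.

Lumen pays $76,960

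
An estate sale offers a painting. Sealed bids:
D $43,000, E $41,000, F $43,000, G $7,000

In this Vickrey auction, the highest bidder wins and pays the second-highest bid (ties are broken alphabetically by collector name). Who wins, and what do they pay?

Rule: the highest bidder wins and pays the second-highest bid.
Bids ranked: 43,000 (D) > 43,000 (F) > 41,000 (E) > 7,000 (G)
Tie at $43,000 → D wins by tie-break.
Second-price: D pays F's bid of $43,000.

D pays $43,000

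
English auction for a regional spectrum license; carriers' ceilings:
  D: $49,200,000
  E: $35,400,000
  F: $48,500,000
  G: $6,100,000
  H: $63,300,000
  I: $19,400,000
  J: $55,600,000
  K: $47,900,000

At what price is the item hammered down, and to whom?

H wins at $55,600,000

Limits ranked: 63,300,000 (H) > 55,600,000 (J) > 49,200,000 (D) > 48,500,000 (F) > 47,900,000 (K) > 35,400,000 (E) > …
J is the last rival to drop out, at $55,600,000; H remains and wins at that price.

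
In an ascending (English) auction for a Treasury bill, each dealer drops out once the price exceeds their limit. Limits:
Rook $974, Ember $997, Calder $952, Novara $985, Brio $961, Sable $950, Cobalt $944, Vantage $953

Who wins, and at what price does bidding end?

Ember wins at $985

Limits ranked: 997 (Ember) > 985 (Novara) > 974 (Rook) > 961 (Brio) > 953 (Vantage) > 952 (Calder) > …
Bidding ends when Novara exits at $985; Ember takes it.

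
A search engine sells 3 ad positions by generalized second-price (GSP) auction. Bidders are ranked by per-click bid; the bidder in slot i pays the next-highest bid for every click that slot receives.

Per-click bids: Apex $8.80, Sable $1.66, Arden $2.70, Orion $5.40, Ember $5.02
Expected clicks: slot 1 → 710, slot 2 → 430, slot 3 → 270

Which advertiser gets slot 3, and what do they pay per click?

Ember; $2.70 per click

Ranked by bid: $8.80 (Apex) > $5.40 (Orion) > $5.02 (Ember) > $2.70 (Arden) > …
Slot 3 goes to the third-ranked bidder, Ember, who pays the next bid down: $2.70/click.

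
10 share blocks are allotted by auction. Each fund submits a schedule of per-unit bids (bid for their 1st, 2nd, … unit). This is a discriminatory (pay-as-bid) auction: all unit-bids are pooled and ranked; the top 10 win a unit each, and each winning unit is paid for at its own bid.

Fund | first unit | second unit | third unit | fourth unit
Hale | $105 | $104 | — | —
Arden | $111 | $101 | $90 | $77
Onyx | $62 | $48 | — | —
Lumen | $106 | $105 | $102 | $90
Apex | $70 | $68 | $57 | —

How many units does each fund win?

All unit-bids, highest first — top 10: 111 (Arden-1), 106 (Lumen-1), 105 (Hale-1), 105 (Lumen-2), 104 (Hale-2), 102 (Lumen-3), 101 (Arden-2), 90 (Arden-3), 90 (Lumen-4), 77 (Arden-4)
Next rejected bid: $70 (not a price — pay-as-bid).
Allocation: Arden 4, Hale 2, Lumen 4.

Arden 4, Hale 2, Lumen 4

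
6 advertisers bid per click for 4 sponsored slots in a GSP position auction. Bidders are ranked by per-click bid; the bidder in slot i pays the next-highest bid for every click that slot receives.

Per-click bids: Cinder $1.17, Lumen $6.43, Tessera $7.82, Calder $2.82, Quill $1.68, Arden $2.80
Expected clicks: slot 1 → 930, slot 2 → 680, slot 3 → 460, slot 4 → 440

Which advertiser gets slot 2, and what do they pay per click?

Ranked by bid: $7.82 (Tessera) > $6.43 (Lumen) > $2.82 (Calder) > $2.80 (Arden) > $1.68 (Quill) > …
Slot 2 goes to the second-ranked bidder, Lumen, who pays the next bid down: $2.82/click.

Lumen; $2.82 per click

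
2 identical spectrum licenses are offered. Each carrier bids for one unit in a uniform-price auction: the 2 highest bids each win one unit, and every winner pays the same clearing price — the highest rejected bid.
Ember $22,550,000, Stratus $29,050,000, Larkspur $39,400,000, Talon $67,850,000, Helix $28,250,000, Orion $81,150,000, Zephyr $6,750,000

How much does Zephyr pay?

Zephyr pays $0

Sorting: 81,150,000 (Orion), 67,850,000 (Talon), 39,400,000 (Larkspur), 29,050,000 (Stratus), …
The 2 highest are Orion, Talon.
Clearing price = highest rejected bid = $39,400,000.
Zephyr does not win → pays $0.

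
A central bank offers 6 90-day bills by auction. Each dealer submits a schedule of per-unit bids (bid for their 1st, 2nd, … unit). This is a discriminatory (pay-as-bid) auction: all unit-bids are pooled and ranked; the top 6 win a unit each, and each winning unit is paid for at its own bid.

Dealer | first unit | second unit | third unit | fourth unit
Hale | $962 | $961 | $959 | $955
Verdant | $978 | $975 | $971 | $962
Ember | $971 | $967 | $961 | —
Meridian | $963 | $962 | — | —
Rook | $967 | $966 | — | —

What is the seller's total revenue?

Total revenue: $5,829

Pooled unit-bids ranked (top 6): 978 (Verdant-1), 975 (Verdant-2), 971 (Verdant-3), 971 (Ember-1), 967 (Ember-2), 967 (Rook-1)
Next rejected bid: $966 (not a price — pay-as-bid).
Each winning unit pays its own bid.
Revenue = 978 + 975 + 971 + 971 + 967 + 967 = $5,829.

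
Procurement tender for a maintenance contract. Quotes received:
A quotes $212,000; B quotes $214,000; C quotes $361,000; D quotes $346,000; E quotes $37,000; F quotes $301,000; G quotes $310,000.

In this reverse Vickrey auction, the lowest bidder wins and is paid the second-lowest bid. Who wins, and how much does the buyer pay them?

E is paid $212,000

Sorting bids: 37,000 (E) < 212,000 (A) < 214,000 (B) < 301,000 (F) < 310,000 (G) < 346,000 (D) < …
Second-price: E is paid A's bid of $212,000.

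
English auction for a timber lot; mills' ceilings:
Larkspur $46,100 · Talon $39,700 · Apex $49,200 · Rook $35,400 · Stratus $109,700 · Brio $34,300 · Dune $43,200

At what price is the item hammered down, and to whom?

Stratus wins at $49,200

Limits in order: 109,700 (Stratus) > 49,200 (Apex) > 46,100 (Larkspur) > 43,200 (Dune) > 39,700 (Talon) > 35,400 (Rook) > …
Apex is the last rival to drop out, at $49,200; Stratus remains and wins at that price.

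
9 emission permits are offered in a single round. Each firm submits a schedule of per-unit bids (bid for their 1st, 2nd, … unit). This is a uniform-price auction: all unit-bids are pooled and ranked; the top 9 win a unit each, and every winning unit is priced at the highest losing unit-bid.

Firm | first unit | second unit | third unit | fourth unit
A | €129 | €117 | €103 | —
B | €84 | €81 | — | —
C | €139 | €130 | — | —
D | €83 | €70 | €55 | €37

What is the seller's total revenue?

Total revenue: €495

Merging the schedules and taking the best 9: 139 (C-1), 130 (C-2), 129 (A-1), 117 (A-2), 103 (A-3), 84 (B-1), 83 (D-1), 81 (B-2), 70 (D-2)
The (k+1)-th unit-bid is €55.
Allocation: A 3, B 2, C 2, D 2. Every unit priced at €55.
Revenue = 9 × 55 = €495.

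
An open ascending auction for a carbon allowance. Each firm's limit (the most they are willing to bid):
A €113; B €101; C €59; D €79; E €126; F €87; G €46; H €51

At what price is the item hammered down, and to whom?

Limits in order: 126 (E) > 113 (A) > 101 (B) > 87 (F) > 79 (D) > 59 (C) > …
A is the last rival to drop out, at €113; E remains and wins at that price.

E wins at €113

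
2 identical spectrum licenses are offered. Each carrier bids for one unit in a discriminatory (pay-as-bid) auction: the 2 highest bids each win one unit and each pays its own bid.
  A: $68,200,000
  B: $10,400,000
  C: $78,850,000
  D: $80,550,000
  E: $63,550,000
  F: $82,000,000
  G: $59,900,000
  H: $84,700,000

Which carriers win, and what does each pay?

Ordering the bids: 84,700,000 (H), 82,000,000 (F), 80,550,000 (D), 78,850,000 (C), …
Top 2: H, F.
Each winner pays its own bid: H $84,700,000, F $82,000,000.

H $84,700,000, F $82,000,000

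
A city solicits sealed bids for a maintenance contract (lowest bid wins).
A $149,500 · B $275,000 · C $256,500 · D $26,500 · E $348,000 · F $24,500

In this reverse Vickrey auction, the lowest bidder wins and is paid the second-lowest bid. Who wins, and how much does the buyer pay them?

Sorting bids: 24,500 (F) < 26,500 (D) < 149,500 (A) < 256,500 (C) < 275,000 (B) < 348,000 (E)
F wins with the lowest bid; price is set by the runner-up at $26,500.

F is paid $26,500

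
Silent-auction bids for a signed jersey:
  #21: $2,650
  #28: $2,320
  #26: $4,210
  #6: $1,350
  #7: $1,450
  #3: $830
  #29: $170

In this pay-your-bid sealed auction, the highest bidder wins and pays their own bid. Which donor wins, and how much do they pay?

#26 pays $4,210

Bids in order: 4,210 (#26) > 2,650 (#21) > 2,320 (#28) > 1,450 (#7) > 1,350 (#6) > 830 (#3) > …
First-price: #26 pays what they bid, $4,210.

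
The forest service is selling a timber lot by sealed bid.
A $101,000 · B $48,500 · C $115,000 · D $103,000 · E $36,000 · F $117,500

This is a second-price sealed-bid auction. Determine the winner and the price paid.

Sorting bids: 117,500 (F) > 115,000 (C) > 103,000 (D) > 101,000 (A) > 48,500 (B) > 36,000 (E)
F wins with the highest bid; price is set by the runner-up at $115,000.

F pays $115,000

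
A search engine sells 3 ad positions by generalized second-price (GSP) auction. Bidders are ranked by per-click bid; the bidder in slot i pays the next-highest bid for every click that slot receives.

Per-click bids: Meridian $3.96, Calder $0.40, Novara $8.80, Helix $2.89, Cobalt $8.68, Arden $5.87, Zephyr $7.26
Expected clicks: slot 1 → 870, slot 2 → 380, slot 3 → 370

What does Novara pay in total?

Ranked by bid: $8.80 (Novara) > $8.68 (Cobalt) > $7.26 (Zephyr) > $5.87 (Arden) > …
Novara holds slot 1 → pays next bid $8.68 × 870 clicks = $7551.60.

Novara pays $7551.60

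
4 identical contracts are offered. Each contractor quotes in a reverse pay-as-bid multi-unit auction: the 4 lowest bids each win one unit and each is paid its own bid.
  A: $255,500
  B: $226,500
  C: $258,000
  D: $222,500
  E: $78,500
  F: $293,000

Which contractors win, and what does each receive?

Ordering the bids: 78,500 (E), 222,500 (D), 226,500 (B), 255,500 (A), 258,000 (C), 293,000 (F)
Winners (4 units): E, D, B, A.
Each winner is paid its own bid: E $78,500, D $222,500, B $226,500, A $255,500.

E $78,500, D $222,500, B $226,500, A $255,500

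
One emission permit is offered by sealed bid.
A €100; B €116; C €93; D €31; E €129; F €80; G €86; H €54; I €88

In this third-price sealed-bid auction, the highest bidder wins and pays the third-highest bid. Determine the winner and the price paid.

Bids in order: 129 (E) > 116 (B) > 100 (A) > 93 (C) > 88 (I) > 86 (G) > …
E wins; payment is bid #3 in the ranking = €100.

E pays €100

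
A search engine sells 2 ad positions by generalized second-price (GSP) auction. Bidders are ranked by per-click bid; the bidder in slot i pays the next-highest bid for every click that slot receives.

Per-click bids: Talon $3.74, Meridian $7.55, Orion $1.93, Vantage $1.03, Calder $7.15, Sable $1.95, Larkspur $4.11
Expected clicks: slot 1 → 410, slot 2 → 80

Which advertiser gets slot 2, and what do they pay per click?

Sorting advertisers: $7.55 (Meridian) > $7.15 (Calder) > $4.11 (Larkspur) > …
Slot 2 goes to the second-ranked bidder, Calder, who pays the next bid down: $4.11/click.

Calder; $4.11 per click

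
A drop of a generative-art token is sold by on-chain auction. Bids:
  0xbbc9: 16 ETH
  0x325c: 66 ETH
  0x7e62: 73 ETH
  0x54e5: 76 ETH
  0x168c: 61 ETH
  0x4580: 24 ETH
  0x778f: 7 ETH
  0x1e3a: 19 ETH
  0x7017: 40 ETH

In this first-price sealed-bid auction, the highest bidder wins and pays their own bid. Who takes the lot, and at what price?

Sorting bids: 76 (0x54e5) > 73 (0x7e62) > 66 (0x325c) > 61 (0x168c) > 40 (0x7017) > 24 (0x4580) > …
First-price: 0x54e5 pays what they bid, 76 ETH.

0x54e5 pays 76 ETH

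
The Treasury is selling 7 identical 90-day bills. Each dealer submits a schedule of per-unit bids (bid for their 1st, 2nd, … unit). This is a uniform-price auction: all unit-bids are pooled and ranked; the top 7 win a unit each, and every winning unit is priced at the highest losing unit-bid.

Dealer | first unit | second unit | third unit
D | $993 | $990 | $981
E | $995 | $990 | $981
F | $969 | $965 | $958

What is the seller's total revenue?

Total revenue: $6,755

Merging the schedules and taking the best 7: 995 (E-1), 993 (D-1), 990 (D-2), 990 (E-2), 981 (D-3), 981 (E-3), 969 (F-1)
Highest rejected unit-bid = $965.
Allocation: D 3, E 3, F 1. Every unit priced at $965.
Revenue = 7 × 965 = $6,755.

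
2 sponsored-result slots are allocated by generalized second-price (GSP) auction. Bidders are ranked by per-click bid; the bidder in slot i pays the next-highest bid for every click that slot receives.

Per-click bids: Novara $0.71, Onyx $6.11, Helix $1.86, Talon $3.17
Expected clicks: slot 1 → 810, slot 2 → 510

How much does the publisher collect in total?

Total revenue: $3516.30

Ranked by bid: $6.11 (Onyx) > $3.17 (Talon) > $1.86 (Helix) > …
Slot 1: Onyx pays $3.17 × 810 = $2567.70
Slot 2: Talon pays $1.86 × 510 = $948.60
Total = $3516.30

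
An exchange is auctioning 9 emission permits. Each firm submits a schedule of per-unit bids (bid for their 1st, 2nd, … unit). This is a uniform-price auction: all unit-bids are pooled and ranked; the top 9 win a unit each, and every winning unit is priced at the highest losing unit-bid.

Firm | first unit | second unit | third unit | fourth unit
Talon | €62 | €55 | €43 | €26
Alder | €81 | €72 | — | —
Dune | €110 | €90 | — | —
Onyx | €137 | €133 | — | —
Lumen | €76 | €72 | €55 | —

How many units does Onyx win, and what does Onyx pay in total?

Pooled unit-bids ranked (top 9): 137 (Onyx-1), 133 (Onyx-2), 110 (Dune-1), 90 (Dune-2), 81 (Alder-1), 76 (Lumen-1), 72 (Alder-2), 72 (Lumen-2), 62 (Talon-1)
Highest rejected unit-bid = €55.
Onyx wins 2 unit(s) at €55 each.

Onyx: 2 units, pays €110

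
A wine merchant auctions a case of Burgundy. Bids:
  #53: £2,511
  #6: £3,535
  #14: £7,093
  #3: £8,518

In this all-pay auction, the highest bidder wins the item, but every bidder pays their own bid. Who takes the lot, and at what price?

All-pay auction: the highest bidder wins the item, but every bidder pays their own bid.
Sorting bids: 8,518 (#3) > 7,093 (#14) > 3,535 (#6) > 2,511 (#53)
#3 wins with the top bid; all bids are sunk regardless.

#3 pays £8,518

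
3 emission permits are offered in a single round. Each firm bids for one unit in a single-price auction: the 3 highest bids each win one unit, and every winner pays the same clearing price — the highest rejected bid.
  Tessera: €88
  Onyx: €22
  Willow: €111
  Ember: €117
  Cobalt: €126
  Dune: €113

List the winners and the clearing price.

Cobalt, Ember, Dune; each pays €111

Sorting: 126 (Cobalt), 117 (Ember), 113 (Dune), 111 (Willow), 88 (Tessera), …
The 3 highest are Cobalt, Ember, Dune.
First losing bid is Willow's €111, which sets the uniform price.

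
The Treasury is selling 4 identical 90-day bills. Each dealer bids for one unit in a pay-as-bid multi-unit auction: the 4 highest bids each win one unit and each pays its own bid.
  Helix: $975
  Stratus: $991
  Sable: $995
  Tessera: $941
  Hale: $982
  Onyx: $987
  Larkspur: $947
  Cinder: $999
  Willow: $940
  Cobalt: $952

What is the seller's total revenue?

Ordering the bids: 999 (Cinder), 995 (Sable), 991 (Stratus), 987 (Onyx), 982 (Hale), 975 (Helix), …
The 4 highest are Cinder, Sable, Stratus, Onyx.
Total revenue = 999 + 995 + 991 + 987 = $3,972.

Total revenue: $3,972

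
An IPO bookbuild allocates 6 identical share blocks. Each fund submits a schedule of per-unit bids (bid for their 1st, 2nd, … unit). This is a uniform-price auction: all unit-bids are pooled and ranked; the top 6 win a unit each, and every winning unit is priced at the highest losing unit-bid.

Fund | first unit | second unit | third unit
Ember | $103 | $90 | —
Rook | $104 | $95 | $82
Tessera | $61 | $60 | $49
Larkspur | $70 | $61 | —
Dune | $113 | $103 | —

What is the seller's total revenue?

Total revenue: $492

Pooled unit-bids ranked (top 6): 113 (Dune-1), 104 (Rook-1), 103 (Ember-1), 103 (Dune-2), 95 (Rook-2), 90 (Ember-2)
First bid not allocated: $82.
Allocation: Dune 2, Ember 2, Rook 2. Every unit priced at $82.
Revenue = 6 × 82 = $492.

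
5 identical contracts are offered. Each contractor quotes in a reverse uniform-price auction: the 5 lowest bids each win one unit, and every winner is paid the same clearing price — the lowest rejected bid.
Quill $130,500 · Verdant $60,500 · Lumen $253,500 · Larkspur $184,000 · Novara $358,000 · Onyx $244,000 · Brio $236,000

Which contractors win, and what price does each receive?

Verdant, Quill, Larkspur, Brio, Onyx; each is paid $253,500

Ordering the bids: 60,500 (Verdant), 130,500 (Quill), 184,000 (Larkspur), 236,000 (Brio), 244,000 (Onyx), 253,500 (Lumen), 358,000 (Novara)
The 5 lowest are Verdant, Quill, Larkspur, Brio, Onyx.
First losing bid is Lumen's $253,500, which sets the uniform price.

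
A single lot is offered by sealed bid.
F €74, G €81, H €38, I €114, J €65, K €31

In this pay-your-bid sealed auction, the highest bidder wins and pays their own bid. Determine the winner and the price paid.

I pays €114

Bids ranked: 114 (I) > 81 (G) > 74 (F) > 65 (J) > 38 (H) > 31 (K)
I has the highest bid and pays exactly that: €114.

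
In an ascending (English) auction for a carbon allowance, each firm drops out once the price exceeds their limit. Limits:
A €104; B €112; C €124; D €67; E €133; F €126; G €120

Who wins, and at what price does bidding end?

Limits ranked: 133 (E) > 126 (F) > 124 (C) > 120 (G) > 112 (B) > 104 (A) > …
F is the last rival to drop out, at €126; E remains and wins at that price.

E wins at €126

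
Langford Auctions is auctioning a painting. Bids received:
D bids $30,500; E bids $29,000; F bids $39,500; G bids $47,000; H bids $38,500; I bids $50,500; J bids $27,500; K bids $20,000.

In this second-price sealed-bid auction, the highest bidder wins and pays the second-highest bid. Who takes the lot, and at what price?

Rule: the highest bidder wins and pays the second-highest bid.
Sorting bids: 50,500 (I) > 47,000 (G) > 39,500 (F) > 38,500 (H) > 30,500 (D) > 29,000 (E) > …
I is highest; pays the second-highest bid, $47,000.

I pays $47,000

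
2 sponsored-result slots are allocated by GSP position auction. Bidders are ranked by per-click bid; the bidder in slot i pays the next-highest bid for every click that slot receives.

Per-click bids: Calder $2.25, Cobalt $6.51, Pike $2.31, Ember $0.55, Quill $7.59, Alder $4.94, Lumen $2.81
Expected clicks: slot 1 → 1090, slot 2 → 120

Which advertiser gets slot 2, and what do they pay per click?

Cobalt; $4.94 per click

Ranked by bid: $7.59 (Quill) > $6.51 (Cobalt) > $4.94 (Alder) > …
Slot 2 goes to the second-ranked bidder, Cobalt, who pays the next bid down: $4.94/click.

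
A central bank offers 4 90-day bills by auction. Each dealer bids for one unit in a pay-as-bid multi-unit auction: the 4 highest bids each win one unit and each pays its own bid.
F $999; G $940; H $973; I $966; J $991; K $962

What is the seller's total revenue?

Ordering the bids: 999 (F), 991 (J), 973 (H), 966 (I), 962 (K), 940 (G)
Top 4: F, J, H, I.
Total revenue = 999 + 991 + 973 + 966 = $3,929.

Total revenue: $3,929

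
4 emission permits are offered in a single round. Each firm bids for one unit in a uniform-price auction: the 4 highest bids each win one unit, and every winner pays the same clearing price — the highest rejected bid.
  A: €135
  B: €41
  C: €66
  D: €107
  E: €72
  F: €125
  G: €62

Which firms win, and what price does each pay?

Bids ranked high→low: 135 (A), 125 (F), 107 (D), 72 (E), 66 (C), 62 (G), …
Top 4: A, F, D, E.
Clearing price = highest rejected bid = €66.

A, F, D, E; each pays €66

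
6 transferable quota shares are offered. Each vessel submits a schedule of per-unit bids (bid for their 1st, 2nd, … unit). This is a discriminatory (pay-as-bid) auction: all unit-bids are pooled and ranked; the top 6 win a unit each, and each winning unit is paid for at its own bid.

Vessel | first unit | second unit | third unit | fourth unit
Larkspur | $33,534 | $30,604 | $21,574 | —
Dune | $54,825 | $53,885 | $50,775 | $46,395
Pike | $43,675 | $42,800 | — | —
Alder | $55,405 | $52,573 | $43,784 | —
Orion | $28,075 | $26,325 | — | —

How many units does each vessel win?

Alder 2, Dune 4

Pooled unit-bids ranked (top 6): 55,405 (Alder-1), 54,825 (Dune-1), 53,885 (Dune-2), 52,573 (Alder-2), 50,775 (Dune-3), 46,395 (Dune-4)
Next rejected bid: $43,784 (not a price — pay-as-bid).
Allocation: Alder 2, Dune 4.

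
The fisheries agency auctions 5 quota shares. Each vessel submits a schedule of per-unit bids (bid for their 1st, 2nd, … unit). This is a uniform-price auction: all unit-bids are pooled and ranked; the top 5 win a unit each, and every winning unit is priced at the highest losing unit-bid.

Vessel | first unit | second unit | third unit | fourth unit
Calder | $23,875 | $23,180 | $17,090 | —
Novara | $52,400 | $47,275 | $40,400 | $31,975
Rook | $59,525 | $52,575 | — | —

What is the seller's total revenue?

Total revenue: $159,875

All unit-bids, highest first — top 5: 59,525 (Rook-1), 52,575 (Rook-2), 52,400 (Novara-1), 47,275 (Novara-2), 40,400 (Novara-3)
First bid not allocated: $31,975.
Allocation: Novara 3, Rook 2. Every unit priced at $31,975.
Revenue = 5 × 31,975 = $159,875.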